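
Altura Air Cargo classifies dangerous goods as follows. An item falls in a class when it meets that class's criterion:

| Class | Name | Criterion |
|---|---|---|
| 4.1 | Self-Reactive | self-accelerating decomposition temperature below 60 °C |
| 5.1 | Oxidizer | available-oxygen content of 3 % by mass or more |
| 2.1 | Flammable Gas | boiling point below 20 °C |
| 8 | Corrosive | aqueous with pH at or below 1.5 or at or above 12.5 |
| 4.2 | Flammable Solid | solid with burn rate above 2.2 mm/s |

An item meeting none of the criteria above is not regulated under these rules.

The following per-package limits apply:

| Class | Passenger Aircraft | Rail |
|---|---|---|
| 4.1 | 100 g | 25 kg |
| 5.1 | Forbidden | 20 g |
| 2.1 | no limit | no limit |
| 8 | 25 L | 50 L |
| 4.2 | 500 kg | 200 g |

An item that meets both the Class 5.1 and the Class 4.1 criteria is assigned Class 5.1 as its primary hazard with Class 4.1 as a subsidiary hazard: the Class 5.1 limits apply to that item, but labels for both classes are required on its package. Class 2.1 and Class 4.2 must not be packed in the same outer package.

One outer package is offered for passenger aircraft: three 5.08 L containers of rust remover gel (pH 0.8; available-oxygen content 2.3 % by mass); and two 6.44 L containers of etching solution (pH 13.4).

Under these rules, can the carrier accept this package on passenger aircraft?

No

The rust remover gel has pH 0.8, which is ≤ 1.5, so it is Class 8 (Corrosive).
With pH 13.4 (≥ 12.5), the etching solution falls in Class 8.
Total Class 8: (three 5.08 L containers = 15.24 L) + (two 6.44 L containers = 12.88 L) = 28.12 L.
28.12 L exceeds the passenger aircraft limit of 25 L for Class 8.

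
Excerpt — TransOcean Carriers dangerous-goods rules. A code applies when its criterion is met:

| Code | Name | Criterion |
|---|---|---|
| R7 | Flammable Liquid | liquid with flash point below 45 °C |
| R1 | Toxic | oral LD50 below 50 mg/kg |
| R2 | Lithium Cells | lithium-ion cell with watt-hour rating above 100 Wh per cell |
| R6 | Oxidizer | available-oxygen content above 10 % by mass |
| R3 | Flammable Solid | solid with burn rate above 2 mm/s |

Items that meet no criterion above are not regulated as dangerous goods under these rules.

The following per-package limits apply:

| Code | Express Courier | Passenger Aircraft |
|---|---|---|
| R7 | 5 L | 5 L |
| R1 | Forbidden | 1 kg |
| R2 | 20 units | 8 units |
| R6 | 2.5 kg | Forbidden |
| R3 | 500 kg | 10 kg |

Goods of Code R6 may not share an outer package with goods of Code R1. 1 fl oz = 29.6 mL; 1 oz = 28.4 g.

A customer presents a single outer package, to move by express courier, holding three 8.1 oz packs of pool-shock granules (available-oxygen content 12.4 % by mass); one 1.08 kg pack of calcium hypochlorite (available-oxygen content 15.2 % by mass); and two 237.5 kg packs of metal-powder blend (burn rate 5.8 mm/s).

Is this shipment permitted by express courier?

Pool-shock granules: available-oxygen content 12.4 % by mass > 10 % by mass → Code R6 (Oxidizer).
The calcium hypochlorite has available-oxygen content 15.2 % by mass, which is > 10 % by mass, so it is Code R6 (Oxidizer).
Metal-powder blend: burn rate 5.8 mm/s > 2 mm/s → Code R3 (Flammable Solid).
Total Code R6: (three 8.1 oz packs = 690.12 g) + 1.08 kg = 1770.12 g.
1770.12 g is within the express courier limit of 2.5 kg for Code R6.
Code R3 quantity: two 237.5 kg packs = 475 kg.
475 kg is within the express courier limit of 500 kg for Code R3.
The segregation rule (Code R6 with Code R1) does not apply to Code R6 with Code R3.
Every hazard code is within its express courier limit and no segregation rule is violated.

Yes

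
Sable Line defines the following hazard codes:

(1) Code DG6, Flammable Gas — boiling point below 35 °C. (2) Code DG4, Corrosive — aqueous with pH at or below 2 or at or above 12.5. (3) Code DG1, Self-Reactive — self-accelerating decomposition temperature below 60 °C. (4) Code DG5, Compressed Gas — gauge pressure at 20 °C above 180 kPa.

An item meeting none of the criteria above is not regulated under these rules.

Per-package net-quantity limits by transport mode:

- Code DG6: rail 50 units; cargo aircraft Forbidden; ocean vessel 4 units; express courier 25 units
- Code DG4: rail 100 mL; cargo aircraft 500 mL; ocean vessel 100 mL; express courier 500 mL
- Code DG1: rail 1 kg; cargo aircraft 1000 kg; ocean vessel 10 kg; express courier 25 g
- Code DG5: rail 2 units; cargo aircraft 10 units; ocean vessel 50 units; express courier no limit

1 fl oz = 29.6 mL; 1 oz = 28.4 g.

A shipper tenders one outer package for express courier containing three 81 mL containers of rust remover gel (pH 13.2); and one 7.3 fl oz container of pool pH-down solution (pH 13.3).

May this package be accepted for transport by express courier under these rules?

pH 13.2 meets the Code DG4 criterion (Corrosive), so the rust remover gel is Code DG4.
pH 13.3 meets the Code DG4 criterion (Corrosive), so the pool pH-down solution is Code DG4.
Total Code DG4: (three 81 mL containers = 243 mL) + (one 7.3 fl oz container = 216.08 mL) = 459.08 mL.
459.08 mL is within the express courier limit of 500 mL for Code DG4.

Yes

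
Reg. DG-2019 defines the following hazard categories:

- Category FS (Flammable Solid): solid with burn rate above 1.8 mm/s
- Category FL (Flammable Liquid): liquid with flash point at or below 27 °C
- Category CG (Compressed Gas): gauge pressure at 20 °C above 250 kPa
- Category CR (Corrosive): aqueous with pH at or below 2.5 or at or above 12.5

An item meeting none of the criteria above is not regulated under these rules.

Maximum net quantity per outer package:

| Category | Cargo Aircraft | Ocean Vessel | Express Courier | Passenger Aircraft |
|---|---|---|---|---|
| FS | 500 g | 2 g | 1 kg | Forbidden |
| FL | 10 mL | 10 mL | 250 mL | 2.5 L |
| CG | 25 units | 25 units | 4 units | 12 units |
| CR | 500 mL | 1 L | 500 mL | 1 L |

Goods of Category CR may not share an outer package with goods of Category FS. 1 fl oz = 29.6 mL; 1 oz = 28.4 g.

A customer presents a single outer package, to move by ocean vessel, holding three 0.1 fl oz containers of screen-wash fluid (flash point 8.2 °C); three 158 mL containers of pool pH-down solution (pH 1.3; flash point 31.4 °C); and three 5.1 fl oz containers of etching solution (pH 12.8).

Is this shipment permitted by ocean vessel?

Flash point 8.2 °C meets the Category FL criterion (Flammable Liquid), so the screen-wash fluid is Category FL.
pH 1.3 meets the Category CR criterion (Corrosive), so the pool pH-down solution is Category CR.
With pH 12.8 (≥ 12.5), the etching solution falls in Category CR.
Category CR net quantity: (three 158 mL containers = 474 mL) + (three 5.1 fl oz containers = 452.88 mL) = 926.88 mL.
That is within the Category CR ocean vessel limit of 1 L.
Category FL quantity: three 0.1 fl oz containers = 8.88 mL.
8.88 mL ≤ 10 mL (ocean vessel limit, Category FL) — within limit.
The segregation rule (Category CR with Category FS) does not apply to Category CR with Category FL.
Every hazard category is within its ocean vessel limit and no segregation rule is violated.

Yes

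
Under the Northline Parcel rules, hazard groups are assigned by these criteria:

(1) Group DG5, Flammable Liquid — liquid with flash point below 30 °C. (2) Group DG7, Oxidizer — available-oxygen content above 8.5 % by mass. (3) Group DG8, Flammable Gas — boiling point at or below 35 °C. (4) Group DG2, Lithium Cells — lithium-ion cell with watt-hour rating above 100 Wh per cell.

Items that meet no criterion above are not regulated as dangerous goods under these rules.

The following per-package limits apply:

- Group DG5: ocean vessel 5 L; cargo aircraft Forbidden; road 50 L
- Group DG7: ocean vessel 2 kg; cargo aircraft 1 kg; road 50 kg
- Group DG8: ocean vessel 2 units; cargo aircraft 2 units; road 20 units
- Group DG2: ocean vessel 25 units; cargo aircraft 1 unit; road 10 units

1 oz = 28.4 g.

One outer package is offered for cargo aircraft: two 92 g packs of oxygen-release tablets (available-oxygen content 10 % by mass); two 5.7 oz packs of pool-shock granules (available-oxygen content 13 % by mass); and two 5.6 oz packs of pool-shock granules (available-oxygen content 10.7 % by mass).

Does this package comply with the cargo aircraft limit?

The oxygen-release tablets have available-oxygen content 10 % by mass, which is > 8.5 % by mass, so they are Group DG7 (Oxidizer).
The pool-shock granules have available-oxygen content 13 % by mass, which is > 8.5 % by mass, so they are Group DG7 (Oxidizer).
Pool-shock granules: available-oxygen content 10.7 % by mass > 8.5 % by mass → Group DG7 (Oxidizer).
Group DG7 net quantity: (two 92 g packs = 184 g) + (two 5.7 oz packs = 323.76 g) + (two 5.6 oz packs = 318.08 g) = 825.84 g.
825.84 g is within the cargo aircraft limit of 1 kg for Group DG7.

Yes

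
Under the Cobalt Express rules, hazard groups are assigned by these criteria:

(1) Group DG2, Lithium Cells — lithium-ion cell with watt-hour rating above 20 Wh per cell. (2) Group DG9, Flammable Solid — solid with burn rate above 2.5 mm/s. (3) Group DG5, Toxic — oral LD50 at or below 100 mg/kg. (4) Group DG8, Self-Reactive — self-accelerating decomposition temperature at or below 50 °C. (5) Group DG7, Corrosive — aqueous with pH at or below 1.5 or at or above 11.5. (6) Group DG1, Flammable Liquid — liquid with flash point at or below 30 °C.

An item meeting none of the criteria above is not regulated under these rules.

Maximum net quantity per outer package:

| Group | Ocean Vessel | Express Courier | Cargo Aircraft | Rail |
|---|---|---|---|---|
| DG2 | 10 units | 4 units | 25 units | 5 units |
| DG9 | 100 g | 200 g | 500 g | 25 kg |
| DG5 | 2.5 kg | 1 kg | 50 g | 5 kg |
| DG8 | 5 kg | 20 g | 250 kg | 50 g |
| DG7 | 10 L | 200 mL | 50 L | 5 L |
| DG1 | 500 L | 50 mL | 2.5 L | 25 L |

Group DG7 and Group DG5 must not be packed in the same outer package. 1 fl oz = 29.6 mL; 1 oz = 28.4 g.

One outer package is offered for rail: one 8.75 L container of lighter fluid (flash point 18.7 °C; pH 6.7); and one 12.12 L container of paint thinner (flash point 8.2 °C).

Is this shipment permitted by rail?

Yes

With flash point 18.7 °C (≤ 30 °C), the lighter fluid falls in Group DG1.
The paint thinner has flash point 8.2 °C, which is ≤ 30 °C, so it is Group DG1 (Flammable Liquid).
Group DG1 net quantity: 8.75 L + 12.12 L = 20.87 L.
20.87 L ≤ 25 L (rail limit, Group DG1) — within limit.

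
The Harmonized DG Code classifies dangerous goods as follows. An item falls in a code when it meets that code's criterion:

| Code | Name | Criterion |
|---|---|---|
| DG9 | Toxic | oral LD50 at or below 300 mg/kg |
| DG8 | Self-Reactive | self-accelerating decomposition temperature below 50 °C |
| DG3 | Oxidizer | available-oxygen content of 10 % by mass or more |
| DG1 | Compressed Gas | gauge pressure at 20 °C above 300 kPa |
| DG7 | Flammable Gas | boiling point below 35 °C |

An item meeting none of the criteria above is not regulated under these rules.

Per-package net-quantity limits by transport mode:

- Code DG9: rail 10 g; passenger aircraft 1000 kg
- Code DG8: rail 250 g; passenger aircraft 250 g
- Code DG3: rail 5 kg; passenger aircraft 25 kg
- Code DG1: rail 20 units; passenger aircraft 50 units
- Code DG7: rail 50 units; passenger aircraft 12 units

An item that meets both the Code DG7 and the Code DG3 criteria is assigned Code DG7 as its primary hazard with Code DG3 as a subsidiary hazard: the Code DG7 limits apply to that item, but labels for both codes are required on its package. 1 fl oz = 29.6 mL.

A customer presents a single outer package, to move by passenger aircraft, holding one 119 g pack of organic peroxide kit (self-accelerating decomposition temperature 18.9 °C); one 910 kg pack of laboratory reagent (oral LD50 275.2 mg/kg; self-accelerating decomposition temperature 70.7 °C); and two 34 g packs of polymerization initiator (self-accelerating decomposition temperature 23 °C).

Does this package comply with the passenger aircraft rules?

Self-accelerating decomposition temperature 18.9 °C meets the Code DG8 criterion (Self-Reactive), so the organic peroxide kit is Code DG8.
The laboratory reagent has oral LD50 275.2 mg/kg, which is ≤ 300 mg/kg, so it is Code DG9 (Toxic).
With self-accelerating decomposition temperature 23 °C (< 50 °C), the polymerization initiator falls in Code DG8.
Total Code DG8: 119 g + (two 34 g packs = 68 g) = 187 g.
That is within the Code DG8 passenger aircraft limit of 250 g.
Code DG9 quantity: 910 kg.
That is within the Code DG9 passenger aircraft limit of 1000 kg.
Every hazard code is within its passenger aircraft limit and no segregation rule is violated.

Yes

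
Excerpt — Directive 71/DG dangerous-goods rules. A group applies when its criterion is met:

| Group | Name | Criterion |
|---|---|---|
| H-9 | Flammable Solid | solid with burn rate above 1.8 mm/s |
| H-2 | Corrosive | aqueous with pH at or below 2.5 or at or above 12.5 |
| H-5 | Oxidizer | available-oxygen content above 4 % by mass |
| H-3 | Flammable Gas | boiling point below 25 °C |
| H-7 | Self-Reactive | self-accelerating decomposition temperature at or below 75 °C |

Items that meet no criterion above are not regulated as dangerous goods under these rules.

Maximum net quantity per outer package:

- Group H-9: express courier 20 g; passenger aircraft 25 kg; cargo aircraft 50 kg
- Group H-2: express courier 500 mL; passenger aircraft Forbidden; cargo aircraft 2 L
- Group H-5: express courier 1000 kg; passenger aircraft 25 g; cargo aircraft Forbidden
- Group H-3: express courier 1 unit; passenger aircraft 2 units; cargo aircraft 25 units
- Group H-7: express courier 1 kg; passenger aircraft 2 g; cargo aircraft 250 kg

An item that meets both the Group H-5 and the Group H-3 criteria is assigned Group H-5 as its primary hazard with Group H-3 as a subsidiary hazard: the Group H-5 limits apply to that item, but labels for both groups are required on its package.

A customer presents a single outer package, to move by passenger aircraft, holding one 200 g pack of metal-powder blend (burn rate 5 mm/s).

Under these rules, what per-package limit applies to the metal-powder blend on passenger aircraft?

The metal-powder blend has burn rate 5 mm/s, which is > 1.8 mm/s, so it is Group H-9 (Flammable Solid).
The passenger aircraft limit for Group H-9 is 25 kg.

25 kg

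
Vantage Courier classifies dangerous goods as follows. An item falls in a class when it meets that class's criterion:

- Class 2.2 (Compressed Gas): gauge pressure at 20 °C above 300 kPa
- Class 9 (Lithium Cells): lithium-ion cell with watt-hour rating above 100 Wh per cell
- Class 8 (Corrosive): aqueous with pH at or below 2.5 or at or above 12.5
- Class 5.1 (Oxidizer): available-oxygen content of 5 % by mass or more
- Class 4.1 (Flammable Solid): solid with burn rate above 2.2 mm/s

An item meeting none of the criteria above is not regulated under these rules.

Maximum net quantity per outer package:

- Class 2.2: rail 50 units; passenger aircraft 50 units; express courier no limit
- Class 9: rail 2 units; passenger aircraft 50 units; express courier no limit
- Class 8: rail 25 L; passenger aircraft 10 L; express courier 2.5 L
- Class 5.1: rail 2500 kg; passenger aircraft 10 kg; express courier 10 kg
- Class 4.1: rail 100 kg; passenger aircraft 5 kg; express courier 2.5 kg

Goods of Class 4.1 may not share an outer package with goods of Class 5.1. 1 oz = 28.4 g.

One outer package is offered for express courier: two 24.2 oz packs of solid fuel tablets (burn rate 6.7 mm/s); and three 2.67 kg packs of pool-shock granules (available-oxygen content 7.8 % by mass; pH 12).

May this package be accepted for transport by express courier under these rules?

No

With burn rate 6.7 mm/s (> 2.2 mm/s), the solid fuel tablets fall in Class 4.1.
With available-oxygen content 7.8 % by mass (≥ 5 % by mass), the pool-shock granules fall in Class 5.1.
Class 4.1 quantity: two 24.2 oz packs = 1374.56 g.
That is within the Class 4.1 express courier limit of 2.5 kg.
Class 5.1 quantity: three 2.67 kg packs = 8.01 kg.
That is within the Class 5.1 express courier limit of 10 kg.
Class 4.1 and Class 5.1 may not share an outer package.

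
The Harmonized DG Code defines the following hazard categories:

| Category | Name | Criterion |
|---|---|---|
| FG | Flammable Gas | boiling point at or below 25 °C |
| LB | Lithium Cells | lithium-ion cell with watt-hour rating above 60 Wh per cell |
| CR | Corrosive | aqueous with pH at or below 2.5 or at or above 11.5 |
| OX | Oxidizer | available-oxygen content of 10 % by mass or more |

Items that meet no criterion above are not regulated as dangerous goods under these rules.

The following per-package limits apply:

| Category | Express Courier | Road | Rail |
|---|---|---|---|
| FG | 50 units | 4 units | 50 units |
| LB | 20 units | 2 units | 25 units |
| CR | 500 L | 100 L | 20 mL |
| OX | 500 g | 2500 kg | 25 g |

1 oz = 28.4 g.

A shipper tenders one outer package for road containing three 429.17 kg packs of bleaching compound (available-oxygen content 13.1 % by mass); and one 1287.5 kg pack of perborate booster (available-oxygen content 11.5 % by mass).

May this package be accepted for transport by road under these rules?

No

With available-oxygen content 13.1 % by mass (≥ 10 % by mass), the bleaching compound falls in Category OX.
Available-oxygen content 11.5 % by mass meets the Category OX criterion (Oxidizer), so the perborate booster is Category OX.
Total Category OX: (three 429.17 kg packs = 1287.51 kg) + 1287.5 kg = 2575.01 kg.
That exceeds the Category OX road limit of 2500 kg.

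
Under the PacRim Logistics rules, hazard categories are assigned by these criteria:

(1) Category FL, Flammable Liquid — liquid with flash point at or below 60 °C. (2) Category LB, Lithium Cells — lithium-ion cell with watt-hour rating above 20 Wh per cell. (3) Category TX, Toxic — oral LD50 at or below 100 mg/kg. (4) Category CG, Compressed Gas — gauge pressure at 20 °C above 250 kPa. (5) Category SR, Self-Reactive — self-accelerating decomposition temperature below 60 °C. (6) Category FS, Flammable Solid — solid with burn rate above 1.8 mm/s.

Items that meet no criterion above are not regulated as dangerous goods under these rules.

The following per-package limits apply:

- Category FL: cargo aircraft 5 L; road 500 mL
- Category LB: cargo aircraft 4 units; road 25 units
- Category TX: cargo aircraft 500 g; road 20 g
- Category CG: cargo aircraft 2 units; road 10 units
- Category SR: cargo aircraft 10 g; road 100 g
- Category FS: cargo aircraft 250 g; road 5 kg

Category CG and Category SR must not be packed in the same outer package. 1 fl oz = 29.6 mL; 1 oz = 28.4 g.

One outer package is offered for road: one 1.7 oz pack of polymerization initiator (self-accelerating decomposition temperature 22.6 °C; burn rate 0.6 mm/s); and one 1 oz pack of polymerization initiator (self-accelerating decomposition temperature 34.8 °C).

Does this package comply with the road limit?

The polymerization initiator has self-accelerating decomposition temperature 22.6 °C, which is < 60 °C, so it is Category SR (Self-Reactive).
Polymerization initiator: self-accelerating decomposition temperature 34.8 °C < 60 °C → Category SR (Self-Reactive).
Total Category SR: (one 1.7 oz pack = 48.28 g) + (one 1 oz pack = 28.4 g) = 76.68 g.
76.68 g is within the road limit of 100 g for Category SR.

Yes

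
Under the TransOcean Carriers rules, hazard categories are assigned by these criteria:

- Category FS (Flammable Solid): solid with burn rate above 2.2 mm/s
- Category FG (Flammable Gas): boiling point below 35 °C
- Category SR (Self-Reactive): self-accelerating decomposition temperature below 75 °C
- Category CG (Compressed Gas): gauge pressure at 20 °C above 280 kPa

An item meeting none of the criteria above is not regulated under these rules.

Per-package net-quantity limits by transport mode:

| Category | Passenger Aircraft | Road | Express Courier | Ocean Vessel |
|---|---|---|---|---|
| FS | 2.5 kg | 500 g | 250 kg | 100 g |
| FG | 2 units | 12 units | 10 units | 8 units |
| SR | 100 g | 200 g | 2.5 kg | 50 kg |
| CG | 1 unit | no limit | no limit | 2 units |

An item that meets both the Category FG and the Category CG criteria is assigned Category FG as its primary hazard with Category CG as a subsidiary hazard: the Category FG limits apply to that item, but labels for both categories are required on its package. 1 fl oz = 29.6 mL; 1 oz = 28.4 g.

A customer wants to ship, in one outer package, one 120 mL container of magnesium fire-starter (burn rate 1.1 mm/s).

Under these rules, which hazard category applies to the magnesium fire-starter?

Not regulated

burn rate 1.1 mm/s is not above 2.2 mm/s, so Category FS does not apply.
No criterion is met, so the item is not regulated.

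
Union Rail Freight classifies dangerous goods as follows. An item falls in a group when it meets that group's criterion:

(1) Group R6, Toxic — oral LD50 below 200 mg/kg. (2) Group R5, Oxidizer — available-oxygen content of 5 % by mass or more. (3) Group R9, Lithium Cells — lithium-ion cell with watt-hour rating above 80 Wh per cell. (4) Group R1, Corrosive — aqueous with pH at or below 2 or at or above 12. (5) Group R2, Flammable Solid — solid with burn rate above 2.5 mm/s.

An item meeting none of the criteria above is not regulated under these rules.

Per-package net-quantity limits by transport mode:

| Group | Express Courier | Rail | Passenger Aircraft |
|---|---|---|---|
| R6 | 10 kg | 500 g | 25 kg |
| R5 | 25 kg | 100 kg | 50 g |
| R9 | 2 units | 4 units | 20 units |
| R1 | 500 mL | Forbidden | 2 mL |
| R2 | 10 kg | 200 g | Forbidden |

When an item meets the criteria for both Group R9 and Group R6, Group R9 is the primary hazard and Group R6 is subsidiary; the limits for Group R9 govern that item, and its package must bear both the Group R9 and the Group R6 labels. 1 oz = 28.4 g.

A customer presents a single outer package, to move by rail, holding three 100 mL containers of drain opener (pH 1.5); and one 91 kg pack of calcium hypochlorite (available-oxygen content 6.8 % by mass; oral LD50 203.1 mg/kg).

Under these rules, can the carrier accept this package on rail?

No

pH 1.5 meets the Group R1 criterion (Corrosive), so the drain opener is Group R1.
With available-oxygen content 6.8 % by mass (≥ 5 % by mass), the calcium hypochlorite falls in Group R5.
Group R5 quantity: 91 kg.
That is within the Group R5 rail limit of 100 kg.
Group R1 quantity: three 100 mL containers = 300 mL.
Group R1 is Forbidden by rail.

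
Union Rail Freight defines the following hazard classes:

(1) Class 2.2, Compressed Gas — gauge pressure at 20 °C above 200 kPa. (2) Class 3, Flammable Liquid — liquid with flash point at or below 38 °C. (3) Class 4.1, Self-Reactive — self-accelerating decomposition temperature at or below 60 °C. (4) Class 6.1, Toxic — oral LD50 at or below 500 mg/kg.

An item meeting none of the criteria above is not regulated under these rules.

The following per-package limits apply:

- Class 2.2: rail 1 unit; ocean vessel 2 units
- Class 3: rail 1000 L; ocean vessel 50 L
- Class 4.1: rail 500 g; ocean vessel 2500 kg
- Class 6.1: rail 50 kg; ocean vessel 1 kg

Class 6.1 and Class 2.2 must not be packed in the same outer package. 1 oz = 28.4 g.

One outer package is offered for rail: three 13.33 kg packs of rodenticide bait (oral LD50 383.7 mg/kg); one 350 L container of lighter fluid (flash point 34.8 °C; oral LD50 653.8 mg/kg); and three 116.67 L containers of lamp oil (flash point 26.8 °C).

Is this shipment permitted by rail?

Yes

With oral LD50 383.7 mg/kg (≤ 500 mg/kg), the rodenticide bait falls in Class 6.1.
Lighter fluid: flash point 34.8 °C ≤ 38 °C → Class 3 (Flammable Liquid).
The lamp oil has flash point 26.8 °C, which is ≤ 38 °C, so it is Class 3 (Flammable Liquid).
Class 6.1 quantity: three 13.33 kg packs = 39.99 kg.
39.99 kg ≤ 50 kg (rail limit, Class 6.1) — within limit.
Total Class 3: 350 L + (three 116.67 L containers = 350.01 L) = 700.01 L.
700.01 L ≤ 1000 L (rail limit, Class 3) — within limit.
The segregation rule (Class 6.1 with Class 2.2) does not apply to Class 6.1 with Class 3.
Every hazard class is within its rail limit and no segregation rule is violated.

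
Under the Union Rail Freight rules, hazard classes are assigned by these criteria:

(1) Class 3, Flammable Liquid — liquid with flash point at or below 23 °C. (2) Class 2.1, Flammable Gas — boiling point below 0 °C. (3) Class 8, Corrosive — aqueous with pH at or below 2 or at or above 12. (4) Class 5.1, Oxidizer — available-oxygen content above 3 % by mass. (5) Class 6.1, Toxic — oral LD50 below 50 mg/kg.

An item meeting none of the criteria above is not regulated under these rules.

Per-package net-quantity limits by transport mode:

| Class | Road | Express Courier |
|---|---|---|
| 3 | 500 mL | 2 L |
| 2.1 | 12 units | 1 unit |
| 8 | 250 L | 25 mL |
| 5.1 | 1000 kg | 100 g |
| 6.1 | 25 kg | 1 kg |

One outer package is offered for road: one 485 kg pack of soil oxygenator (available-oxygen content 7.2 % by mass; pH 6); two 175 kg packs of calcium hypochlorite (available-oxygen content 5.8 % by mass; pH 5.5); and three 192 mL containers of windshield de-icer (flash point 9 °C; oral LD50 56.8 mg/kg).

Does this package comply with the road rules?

No

The soil oxygenator has available-oxygen content 7.2 % by mass, which is > 3 % by mass, so it is Class 5.1 (Oxidizer).
Calcium hypochlorite: available-oxygen content 5.8 % by mass > 3 % by mass → Class 5.1 (Oxidizer).
Flash point 9 °C meets the Class 3 criterion (Flammable Liquid), so the windshield de-icer is Class 3.
Total Class 5.1: 485 kg + (two 175 kg packs = 350 kg) = 835 kg.
835 kg is within the road limit of 1000 kg for Class 5.1.
Class 3 quantity: three 192 mL containers = 576 mL.
That exceeds the Class 3 road limit of 500 mL.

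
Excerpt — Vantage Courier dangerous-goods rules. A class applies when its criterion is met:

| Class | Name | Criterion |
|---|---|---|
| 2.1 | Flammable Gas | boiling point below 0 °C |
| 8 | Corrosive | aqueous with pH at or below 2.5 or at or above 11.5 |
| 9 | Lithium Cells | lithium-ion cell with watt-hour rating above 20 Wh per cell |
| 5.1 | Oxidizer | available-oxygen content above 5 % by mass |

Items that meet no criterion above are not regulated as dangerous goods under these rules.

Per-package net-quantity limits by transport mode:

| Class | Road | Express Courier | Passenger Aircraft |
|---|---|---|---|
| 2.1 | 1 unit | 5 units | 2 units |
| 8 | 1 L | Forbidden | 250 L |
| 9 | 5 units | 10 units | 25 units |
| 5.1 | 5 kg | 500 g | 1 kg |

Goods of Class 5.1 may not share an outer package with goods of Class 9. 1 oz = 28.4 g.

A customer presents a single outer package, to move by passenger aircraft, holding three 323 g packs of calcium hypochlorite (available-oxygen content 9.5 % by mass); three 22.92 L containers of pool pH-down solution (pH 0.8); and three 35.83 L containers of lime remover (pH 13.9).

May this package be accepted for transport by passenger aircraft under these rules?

Yes

Calcium hypochlorite: available-oxygen content 9.5 % by mass > 5 % by mass → Class 5.1 (Oxidizer).
pH 0.8 meets the Class 8 criterion (Corrosive), so the pool pH-down solution is Class 8.
With pH 13.9 (≥ 11.5), the lime remover falls in Class 8.
Class 5.1 quantity: three 323 g packs = 969 g.
969 g ≤ 1 kg (passenger aircraft limit, Class 5.1) — within limit.
Total Class 8: (three 22.92 L containers = 68.76 L) + (three 35.83 L containers = 107.49 L) = 176.25 L.
176.25 L ≤ 250 L (passenger aircraft limit, Class 8) — within limit.
The segregation rule (Class 5.1 with Class 9) does not apply to Class 5.1 with Class 8.
Every hazard class is within its passenger aircraft limit and no segregation rule is violated.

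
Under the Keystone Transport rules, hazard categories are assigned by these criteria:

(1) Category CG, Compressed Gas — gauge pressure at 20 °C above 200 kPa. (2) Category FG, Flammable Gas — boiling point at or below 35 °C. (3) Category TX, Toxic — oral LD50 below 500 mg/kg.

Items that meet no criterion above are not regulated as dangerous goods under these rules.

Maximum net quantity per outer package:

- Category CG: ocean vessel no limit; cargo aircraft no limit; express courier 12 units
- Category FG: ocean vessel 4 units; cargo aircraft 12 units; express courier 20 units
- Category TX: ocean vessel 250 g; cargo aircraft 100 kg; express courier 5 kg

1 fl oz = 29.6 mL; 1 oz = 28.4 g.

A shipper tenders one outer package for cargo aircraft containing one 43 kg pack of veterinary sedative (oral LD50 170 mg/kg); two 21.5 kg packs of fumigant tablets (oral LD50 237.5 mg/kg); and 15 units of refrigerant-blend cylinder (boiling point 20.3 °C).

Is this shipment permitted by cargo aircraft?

Oral LD50 170 mg/kg meets the Category TX criterion (Toxic), so the veterinary sedative is Category TX.
Fumigant tablets: oral LD50 237.5 mg/kg < 500 mg/kg → Category TX (Toxic).
Boiling point 20.3 °C meets the Category FG criterion (Flammable Gas), so the refrigerant-blend cylinder is Category FG.
Category TX net quantity: 43 kg + (two 21.5 kg packs = 43 kg) = 86 kg.
86 kg ≤ 100 kg (cargo aircraft limit, Category TX) — within limit.
Category FG quantity: 15 units.
15 units exceeds the cargo aircraft limit of 12 units for Category FG.

No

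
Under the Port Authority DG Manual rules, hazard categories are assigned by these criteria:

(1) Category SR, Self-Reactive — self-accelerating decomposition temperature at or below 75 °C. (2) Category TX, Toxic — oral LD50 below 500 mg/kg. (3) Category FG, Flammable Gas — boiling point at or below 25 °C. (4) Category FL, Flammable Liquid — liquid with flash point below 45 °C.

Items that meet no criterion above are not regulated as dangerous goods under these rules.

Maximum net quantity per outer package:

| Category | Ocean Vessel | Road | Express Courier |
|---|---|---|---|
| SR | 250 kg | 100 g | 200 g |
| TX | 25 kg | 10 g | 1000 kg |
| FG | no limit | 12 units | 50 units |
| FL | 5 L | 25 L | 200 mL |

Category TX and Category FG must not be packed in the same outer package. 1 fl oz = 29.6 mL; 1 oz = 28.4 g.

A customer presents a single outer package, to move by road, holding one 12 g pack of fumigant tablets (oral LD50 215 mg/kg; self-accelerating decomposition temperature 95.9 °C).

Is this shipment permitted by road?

The fumigant tablets have oral LD50 215 mg/kg, which is < 500 mg/kg, so they are Category TX (Toxic).
Category TX quantity: 12 g.
12 g exceeds the road limit of 10 g for Category TX.

No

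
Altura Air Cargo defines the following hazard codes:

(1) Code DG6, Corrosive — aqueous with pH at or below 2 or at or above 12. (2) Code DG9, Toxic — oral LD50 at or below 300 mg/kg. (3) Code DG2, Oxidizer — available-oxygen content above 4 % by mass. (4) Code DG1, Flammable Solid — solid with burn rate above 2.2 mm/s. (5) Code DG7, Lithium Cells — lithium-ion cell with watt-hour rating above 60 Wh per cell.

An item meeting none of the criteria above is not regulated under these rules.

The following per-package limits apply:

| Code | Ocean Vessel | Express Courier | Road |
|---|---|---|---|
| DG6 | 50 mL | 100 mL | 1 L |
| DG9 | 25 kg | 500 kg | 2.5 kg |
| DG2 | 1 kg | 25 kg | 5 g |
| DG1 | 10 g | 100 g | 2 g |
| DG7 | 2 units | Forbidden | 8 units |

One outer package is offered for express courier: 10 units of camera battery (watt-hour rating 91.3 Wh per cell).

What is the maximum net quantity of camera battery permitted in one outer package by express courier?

The camera battery has watt-hour rating 91.3 Wh per cell, which is > 60 Wh per cell, so it is Code DG7 (Lithium Cells).
The express courier limit for Code DG7 is Forbidden.

Forbidden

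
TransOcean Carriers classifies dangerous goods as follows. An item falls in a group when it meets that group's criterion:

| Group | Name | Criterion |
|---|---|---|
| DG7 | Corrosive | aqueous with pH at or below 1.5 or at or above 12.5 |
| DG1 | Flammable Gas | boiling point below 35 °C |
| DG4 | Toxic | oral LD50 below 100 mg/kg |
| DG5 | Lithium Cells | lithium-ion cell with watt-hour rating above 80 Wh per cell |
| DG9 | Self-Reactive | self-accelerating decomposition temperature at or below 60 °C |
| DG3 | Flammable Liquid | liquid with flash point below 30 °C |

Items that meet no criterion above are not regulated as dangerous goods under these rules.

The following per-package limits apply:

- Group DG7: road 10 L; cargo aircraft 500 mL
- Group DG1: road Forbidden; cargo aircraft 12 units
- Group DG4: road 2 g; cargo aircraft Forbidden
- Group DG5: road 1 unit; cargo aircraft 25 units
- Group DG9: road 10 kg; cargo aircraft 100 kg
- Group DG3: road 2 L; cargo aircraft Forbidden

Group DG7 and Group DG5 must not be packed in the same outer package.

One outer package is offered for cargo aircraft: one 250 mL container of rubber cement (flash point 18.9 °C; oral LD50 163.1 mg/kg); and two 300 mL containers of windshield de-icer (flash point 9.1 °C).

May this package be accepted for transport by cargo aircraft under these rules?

No

Flash point 18.9 °C meets the Group DG3 criterion (Flammable Liquid), so the rubber cement is Group DG3.
Windshield de-icer: flash point 9.1 °C < 30 °C → Group DG3 (Flammable Liquid).
Group DG3 net quantity: 250 mL + (two 300 mL containers = 600 mL) = 850 mL.
By cargo aircraft, Group DG3 is Forbidden regardless of quantity.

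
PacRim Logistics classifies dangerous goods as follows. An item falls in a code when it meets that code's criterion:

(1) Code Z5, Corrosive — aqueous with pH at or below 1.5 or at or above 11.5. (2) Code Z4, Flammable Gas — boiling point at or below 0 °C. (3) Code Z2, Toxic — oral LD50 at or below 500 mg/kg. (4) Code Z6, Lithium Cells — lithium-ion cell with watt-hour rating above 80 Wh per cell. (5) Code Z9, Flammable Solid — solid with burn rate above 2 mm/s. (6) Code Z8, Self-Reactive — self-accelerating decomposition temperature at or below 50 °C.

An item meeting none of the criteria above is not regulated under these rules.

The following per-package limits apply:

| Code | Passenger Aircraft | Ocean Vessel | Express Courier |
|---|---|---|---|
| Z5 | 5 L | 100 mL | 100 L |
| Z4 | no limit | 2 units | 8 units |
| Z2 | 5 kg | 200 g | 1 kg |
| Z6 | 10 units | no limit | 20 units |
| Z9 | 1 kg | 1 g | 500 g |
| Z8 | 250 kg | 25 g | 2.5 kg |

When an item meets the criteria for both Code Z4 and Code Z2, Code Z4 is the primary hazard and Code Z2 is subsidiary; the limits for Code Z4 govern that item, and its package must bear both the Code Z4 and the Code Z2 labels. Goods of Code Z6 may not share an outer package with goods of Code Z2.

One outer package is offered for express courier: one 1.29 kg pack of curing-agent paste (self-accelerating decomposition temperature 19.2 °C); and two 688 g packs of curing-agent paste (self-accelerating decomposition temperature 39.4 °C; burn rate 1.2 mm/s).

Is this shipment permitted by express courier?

The curing-agent paste has self-accelerating decomposition temperature 19.2 °C, which is ≤ 50 °C, so it is Code Z8 (Self-Reactive).
The curing-agent paste has self-accelerating decomposition temperature 39.4 °C, which is ≤ 50 °C, so it is Code Z8 (Self-Reactive).
Total Code Z8: 1.29 kg + (two 688 g packs = 1.376 kg) = 2.666 kg.
2.666 kg exceeds the express courier limit of 2.5 kg for Code Z8.

No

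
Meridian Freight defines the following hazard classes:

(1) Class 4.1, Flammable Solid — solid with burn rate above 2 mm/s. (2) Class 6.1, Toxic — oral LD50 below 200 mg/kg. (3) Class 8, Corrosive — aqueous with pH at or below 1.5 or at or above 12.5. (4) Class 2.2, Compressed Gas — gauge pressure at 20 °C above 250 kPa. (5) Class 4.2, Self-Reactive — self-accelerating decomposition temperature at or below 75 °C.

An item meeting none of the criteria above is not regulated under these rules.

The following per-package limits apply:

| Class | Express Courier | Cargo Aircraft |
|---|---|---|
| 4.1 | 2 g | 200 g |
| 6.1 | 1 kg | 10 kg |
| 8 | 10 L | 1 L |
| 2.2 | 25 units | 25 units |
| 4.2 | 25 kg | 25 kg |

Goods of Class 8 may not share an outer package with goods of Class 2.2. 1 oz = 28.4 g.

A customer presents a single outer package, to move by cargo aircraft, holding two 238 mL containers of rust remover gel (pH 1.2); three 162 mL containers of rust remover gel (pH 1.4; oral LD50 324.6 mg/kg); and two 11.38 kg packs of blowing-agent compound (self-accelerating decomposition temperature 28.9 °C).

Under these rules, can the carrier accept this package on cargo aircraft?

pH 1.2 meets the Class 8 criterion (Corrosive), so the rust remover gel is Class 8.
Rust remover gel: pH 1.4 ≤ 1.5 → Class 8 (Corrosive).
With self-accelerating decomposition temperature 28.9 °C (≤ 75 °C), the blowing-agent compound falls in Class 4.2.
Total Class 8: (two 238 mL containers = 476 mL) + (three 162 mL containers = 486 mL) = 962 mL.
That is within the Class 8 cargo aircraft limit of 1 L.
Class 4.2 quantity: two 11.38 kg packs = 22.76 kg.
That is within the Class 4.2 cargo aircraft limit of 25 kg.
The segregation rule (Class 8 with Class 2.2) does not apply to Class 8 with Class 4.2.
Every hazard class is within its cargo aircraft limit and no segregation rule is violated.

Yes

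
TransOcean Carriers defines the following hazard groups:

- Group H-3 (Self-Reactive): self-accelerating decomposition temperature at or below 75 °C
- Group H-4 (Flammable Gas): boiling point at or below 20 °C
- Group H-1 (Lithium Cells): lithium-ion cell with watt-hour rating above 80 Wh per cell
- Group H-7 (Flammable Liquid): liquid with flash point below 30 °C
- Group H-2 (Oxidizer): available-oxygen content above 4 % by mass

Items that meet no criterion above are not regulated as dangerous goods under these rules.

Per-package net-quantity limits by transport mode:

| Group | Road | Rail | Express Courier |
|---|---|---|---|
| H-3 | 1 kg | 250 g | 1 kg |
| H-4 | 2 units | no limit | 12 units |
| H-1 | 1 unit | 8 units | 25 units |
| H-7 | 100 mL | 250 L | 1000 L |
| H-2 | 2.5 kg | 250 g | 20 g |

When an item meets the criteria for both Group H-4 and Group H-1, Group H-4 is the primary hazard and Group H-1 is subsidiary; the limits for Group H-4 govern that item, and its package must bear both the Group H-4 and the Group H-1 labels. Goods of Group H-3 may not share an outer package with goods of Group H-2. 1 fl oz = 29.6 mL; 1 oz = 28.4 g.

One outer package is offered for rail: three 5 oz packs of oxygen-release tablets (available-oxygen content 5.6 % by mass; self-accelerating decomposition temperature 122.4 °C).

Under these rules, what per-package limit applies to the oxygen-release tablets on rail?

The oxygen-release tablets have available-oxygen content 5.6 % by mass, which is > 4 % by mass, so they are Group H-2 (Oxidizer).
The rail limit for Group H-2 is 250 g.

250 g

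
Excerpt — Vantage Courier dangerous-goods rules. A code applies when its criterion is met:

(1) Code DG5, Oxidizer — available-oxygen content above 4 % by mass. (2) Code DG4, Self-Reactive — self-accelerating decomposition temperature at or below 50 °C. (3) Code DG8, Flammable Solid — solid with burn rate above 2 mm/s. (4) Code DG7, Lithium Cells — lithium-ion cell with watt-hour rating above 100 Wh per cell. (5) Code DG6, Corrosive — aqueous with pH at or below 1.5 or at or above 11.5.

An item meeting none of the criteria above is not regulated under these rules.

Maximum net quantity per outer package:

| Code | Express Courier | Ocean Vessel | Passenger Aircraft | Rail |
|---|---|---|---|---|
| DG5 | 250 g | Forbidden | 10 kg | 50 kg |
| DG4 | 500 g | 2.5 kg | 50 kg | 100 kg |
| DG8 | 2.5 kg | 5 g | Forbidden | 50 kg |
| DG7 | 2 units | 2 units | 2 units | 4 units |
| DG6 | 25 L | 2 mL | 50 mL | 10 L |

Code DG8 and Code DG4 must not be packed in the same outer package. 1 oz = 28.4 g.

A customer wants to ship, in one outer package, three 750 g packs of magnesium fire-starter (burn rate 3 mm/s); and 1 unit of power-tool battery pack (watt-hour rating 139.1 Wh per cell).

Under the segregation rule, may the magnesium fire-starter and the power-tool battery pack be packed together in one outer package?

The magnesium fire-starter has burn rate 3 mm/s, which is > 2 mm/s, so it is Code DG8 (Flammable Solid).
Watt-hour rating 139.1 Wh per cell meets the Code DG7 criterion (Lithium Cells), so the power-tool battery pack is Code DG7.
No segregation rule bars Code DG8 with Code DG7.

Yes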